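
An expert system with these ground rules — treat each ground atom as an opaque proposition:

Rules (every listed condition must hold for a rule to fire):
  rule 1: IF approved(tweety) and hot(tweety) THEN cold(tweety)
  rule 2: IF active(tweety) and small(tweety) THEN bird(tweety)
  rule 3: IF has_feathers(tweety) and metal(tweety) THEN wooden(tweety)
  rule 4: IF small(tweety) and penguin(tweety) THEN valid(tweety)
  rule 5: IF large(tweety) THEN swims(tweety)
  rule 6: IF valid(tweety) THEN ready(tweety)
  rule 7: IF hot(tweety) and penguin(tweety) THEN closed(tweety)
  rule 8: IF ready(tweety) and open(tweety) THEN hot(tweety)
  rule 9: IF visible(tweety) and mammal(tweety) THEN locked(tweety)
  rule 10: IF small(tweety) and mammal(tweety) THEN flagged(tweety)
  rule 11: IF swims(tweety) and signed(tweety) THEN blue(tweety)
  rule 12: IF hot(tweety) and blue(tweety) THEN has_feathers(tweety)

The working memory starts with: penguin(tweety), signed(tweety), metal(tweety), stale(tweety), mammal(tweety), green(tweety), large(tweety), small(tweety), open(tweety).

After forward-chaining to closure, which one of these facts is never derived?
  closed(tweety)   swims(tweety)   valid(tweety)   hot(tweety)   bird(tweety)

bird(tweety)

Round 1 fires rule 4, rule 5, rule 10, giving valid(tweety), swims(tweety), flagged(tweety).
Round 2 fires rule 6, rule 11, giving ready(tweety), blue(tweety).
Round 3 fires rule 8, giving hot(tweety).
Round 4 fires rule 7, rule 12, giving closed(tweety), has_feathers(tweety).
Round 5 fires rule 3, giving wooden(tweety).
Derived: hot(tweety) (round 3), valid(tweety) (round 1), swims(tweety) (round 1), closed(tweety) (round 4). bird(tweety) never appears in any round.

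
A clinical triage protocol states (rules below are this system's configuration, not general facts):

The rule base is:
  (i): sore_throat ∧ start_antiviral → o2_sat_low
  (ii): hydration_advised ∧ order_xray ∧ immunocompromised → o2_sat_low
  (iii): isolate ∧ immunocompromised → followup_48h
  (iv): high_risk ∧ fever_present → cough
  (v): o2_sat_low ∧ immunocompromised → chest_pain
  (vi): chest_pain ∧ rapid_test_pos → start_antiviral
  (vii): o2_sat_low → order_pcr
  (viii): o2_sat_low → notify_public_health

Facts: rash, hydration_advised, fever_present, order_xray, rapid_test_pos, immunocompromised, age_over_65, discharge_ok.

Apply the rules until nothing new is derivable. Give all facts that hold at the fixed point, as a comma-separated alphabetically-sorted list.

age_over_65, chest_pain, discharge_ok, fever_present, hydration_advised, immunocompromised, notify_public_health, o2_sat_low, order_pcr, order_xray, rapid_test_pos, rash, start_antiviral

Round 1: (ii) [hydration_advised ∧ order_xray ∧ immunocompromised → o2_sat_low]. Adds o2_sat_low.
Round 2: (v) [o2_sat_low ∧ immunocompromised → chest_pain]; (vii) [o2_sat_low → order_pcr]; (viii) [o2_sat_low → notify_public_health]. Adds chest_pain, order_pcr, notify_public_health.
Round 3: (vi) [chest_pain ∧ rapid_test_pos → start_antiviral]. Adds start_antiviral.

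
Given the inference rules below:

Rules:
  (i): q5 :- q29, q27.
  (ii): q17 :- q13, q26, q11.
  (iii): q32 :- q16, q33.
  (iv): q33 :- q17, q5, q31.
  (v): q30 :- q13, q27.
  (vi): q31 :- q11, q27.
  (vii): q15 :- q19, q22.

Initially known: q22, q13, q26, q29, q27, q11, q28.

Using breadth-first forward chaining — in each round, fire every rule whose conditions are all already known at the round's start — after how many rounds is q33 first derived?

Round 1 fires (i), (ii), (v), (vi), giving q5, q17, q30, q31.
Round 2 fires (iv), giving q33.
q33 first appears in round 2.

2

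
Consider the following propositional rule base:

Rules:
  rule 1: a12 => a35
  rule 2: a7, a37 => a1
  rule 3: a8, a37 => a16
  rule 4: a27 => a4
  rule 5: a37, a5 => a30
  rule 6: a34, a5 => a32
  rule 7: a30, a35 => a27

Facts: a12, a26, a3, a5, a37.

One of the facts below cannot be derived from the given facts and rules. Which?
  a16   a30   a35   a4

Round 1: rule 1 [a12 => a35]; rule 5 [a37, a5 => a30]. Adds a35, a30.
Round 2: rule 7 [a30, a35 => a27]. Adds a27.
Round 3: rule 4 [a27 => a4]. Adds a4.
Derived: a30 (round 1), a4 (round 3), a35 (round 1). a16 never appears in any round.

a16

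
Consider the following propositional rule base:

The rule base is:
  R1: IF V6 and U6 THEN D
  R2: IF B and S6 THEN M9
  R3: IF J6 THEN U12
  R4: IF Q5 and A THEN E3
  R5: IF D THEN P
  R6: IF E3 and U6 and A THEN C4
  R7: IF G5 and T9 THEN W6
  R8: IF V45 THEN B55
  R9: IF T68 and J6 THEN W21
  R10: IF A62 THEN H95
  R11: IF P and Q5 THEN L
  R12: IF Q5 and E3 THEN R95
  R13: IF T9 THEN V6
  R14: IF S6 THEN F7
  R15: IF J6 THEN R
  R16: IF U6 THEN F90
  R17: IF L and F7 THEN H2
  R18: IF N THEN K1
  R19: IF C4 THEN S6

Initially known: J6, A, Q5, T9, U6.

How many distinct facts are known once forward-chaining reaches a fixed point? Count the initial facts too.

18

Round 1 — R3, R4, R13, R15, R16, derive U12, E3, V6, R, F90.
Round 2 — R1, R6, R12, derive D, C4, R95.
Round 3 — R5, R19, derive P, S6.
Round 4 — R11, R14, derive L, F7.
Round 5 — R17, derive H2.
Closure: {A, C4, D, E3, F7, F90, H2, J6, L, P, Q5, R, R95, S6, T9, U12, U6, V6} — 18 facts.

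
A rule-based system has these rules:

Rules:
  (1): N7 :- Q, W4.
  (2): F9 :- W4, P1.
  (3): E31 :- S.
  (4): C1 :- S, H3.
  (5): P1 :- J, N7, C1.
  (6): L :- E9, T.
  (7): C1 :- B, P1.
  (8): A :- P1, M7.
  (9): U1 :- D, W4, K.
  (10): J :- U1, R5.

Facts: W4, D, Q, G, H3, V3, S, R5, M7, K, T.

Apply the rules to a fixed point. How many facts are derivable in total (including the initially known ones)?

19

Round 1: (1) [N7 :- Q, W4.]; (3) [E31 :- S.]; (4) [C1 :- S, H3.]; (9) [U1 :- D, W4, K.]. Adds N7, E31, C1, U1.
Round 2: (10) [J :- U1, R5.]. Adds J.
Round 3: (5) [P1 :- J, N7, C1.]. Adds P1.
Round 4: (2) [F9 :- W4, P1.]; (8) [A :- P1, M7.]. Adds F9, A.
Closure: {A, C1, D, E31, F9, G, H3, J, K, M7, N7, P1, Q, R5, S, T, U1, V3, W4} — 19 facts.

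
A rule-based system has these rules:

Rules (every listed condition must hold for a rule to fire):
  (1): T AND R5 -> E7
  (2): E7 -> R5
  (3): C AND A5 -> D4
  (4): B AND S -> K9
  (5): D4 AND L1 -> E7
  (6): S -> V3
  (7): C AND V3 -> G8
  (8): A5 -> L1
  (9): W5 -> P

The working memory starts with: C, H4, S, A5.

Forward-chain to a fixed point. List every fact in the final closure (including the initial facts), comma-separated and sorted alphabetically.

A5, C, D4, E7, G8, H4, L1, R5, S, V3

Round 1 — (3), (6), (8), derive D4, V3, L1.
Round 2 — (5), (7), derive E7, G8.
Round 3 — (2), derive R5.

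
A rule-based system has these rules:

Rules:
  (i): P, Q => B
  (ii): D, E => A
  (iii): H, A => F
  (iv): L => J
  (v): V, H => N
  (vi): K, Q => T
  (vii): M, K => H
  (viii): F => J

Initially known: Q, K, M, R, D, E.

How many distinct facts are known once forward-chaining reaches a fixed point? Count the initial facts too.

11

Round 1: (ii) [D, E => A]; (vi) [K, Q => T]; (vii) [M, K => H]. New: A, T, H.
Round 2: (iii) [H, A => F]. New: F.
Round 3: (viii) [F => J]. New: J.
Closure: {A, D, E, F, H, J, K, M, Q, R, T} — 11 facts.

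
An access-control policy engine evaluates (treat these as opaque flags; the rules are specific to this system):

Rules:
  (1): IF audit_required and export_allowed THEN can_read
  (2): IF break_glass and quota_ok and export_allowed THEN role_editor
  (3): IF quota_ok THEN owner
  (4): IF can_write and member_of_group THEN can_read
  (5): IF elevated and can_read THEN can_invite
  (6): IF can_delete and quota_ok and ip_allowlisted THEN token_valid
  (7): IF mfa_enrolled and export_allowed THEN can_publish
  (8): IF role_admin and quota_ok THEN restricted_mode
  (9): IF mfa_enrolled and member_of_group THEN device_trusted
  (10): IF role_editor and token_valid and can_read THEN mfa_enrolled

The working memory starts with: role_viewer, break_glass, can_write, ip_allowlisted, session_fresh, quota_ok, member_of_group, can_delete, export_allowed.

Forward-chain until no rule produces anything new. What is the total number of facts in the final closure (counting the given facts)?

[1] (2) [IF break_glass and quota_ok and export_allowed THEN role_editor]; (3) [IF quota_ok THEN owner]; (4) [IF can_write and member_of_group THEN can_read]; (6) [IF can_delete and quota_ok and ip_allowlisted THEN token_valid]. ⇒ new: role_editor, owner, can_read, token_valid.
[2] (10) [IF role_editor and token_valid and can_read THEN mfa_enrolled]. ⇒ new: mfa_enrolled.
[3] (7) [IF mfa_enrolled and export_allowed THEN can_publish]; (9) [IF mfa_enrolled and member_of_group THEN device_trusted]. ⇒ new: can_publish, device_trusted.
Closure: {break_glass, can_delete, can_publish, can_read, can_write, device_trusted, export_allowed, ip_allowlisted, member_of_group, mfa_enrolled, owner, quota_ok, role_editor, role_viewer, session_fresh, token_valid} — 16 facts.

16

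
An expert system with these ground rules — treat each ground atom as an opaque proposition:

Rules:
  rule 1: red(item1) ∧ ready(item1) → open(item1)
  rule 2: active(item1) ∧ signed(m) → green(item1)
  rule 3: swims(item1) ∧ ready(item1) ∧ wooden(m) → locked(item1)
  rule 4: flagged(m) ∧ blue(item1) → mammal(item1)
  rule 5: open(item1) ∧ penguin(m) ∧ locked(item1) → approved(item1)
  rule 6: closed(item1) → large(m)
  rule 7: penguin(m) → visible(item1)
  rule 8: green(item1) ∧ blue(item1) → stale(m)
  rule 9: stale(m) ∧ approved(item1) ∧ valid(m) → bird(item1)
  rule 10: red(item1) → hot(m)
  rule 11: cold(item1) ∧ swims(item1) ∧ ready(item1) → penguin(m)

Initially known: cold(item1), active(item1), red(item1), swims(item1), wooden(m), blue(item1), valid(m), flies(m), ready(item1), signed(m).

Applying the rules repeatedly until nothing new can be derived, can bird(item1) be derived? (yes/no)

Round 1 — rule 1, rule 2, rule 3, rule 10, rule 11, derive open(item1), green(item1), locked(item1), hot(m), penguin(m).
Round 2 — rule 5, rule 7, rule 8, derive approved(item1), visible(item1), stale(m).
Round 3 — rule 9, derive bird(item1).
bird(item1) appears in round 3, so it is derivable.

yes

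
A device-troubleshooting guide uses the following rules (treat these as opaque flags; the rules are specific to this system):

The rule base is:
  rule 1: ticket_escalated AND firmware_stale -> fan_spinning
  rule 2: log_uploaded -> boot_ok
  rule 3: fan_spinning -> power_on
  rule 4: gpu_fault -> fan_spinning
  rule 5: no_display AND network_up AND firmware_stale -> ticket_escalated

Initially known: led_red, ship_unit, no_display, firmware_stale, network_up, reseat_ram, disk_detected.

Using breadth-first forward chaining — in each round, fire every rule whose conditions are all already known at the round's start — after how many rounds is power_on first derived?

3

Round 1 — rule 5, derive ticket_escalated.
Round 2 — rule 1, derive fan_spinning.
Round 3 — rule 3, derive power_on.
power_on first appears in round 3.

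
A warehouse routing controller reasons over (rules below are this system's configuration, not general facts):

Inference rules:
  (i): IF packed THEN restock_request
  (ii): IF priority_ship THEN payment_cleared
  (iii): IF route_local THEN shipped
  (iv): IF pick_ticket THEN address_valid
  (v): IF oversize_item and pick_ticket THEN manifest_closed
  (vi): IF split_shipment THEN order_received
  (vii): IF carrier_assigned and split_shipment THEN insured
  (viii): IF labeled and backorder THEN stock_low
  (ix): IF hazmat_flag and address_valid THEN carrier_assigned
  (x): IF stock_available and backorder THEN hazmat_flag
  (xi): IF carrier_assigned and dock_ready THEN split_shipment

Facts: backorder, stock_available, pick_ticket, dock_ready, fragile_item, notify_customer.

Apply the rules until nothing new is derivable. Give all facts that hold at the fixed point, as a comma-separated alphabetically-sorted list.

Round 1: (iv) [IF pick_ticket THEN address_valid]; (x) [IF stock_available and backorder THEN hazmat_flag]. New: address_valid, hazmat_flag.
Round 2: (ix) [IF hazmat_flag and address_valid THEN carrier_assigned]. New: carrier_assigned.
Round 3: (xi) [IF carrier_assigned and dock_ready THEN split_shipment]. New: split_shipment.
Round 4: (vi) [IF split_shipment THEN order_received]; (vii) [IF carrier_assigned and split_shipment THEN insured]. New: order_received, insured.

address_valid, backorder, carrier_assigned, dock_ready, fragile_item, hazmat_flag, insured, notify_customer, order_received, pick_ticket, split_shipment, stock_available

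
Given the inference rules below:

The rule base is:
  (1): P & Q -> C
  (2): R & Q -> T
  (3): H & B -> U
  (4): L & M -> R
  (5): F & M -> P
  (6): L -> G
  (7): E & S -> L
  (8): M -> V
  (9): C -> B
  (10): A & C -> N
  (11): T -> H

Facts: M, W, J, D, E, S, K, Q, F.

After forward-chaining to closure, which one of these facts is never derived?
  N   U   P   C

N

Round 1: (5) [F & M -> P]; (7) [E & S -> L]; (8) [M -> V]. Adds P, L, V.
Round 2: (1) [P & Q -> C]; (4) [L & M -> R]; (6) [L -> G]. Adds C, R, G.
Round 3: (2) [R & Q -> T]; (9) [C -> B]. Adds T, B.
Round 4: (11) [T -> H]. Adds H.
Round 5: (3) [H & B -> U]. Adds U.
Derived: U (round 5), C (round 2), P (round 1). N never appears in any round.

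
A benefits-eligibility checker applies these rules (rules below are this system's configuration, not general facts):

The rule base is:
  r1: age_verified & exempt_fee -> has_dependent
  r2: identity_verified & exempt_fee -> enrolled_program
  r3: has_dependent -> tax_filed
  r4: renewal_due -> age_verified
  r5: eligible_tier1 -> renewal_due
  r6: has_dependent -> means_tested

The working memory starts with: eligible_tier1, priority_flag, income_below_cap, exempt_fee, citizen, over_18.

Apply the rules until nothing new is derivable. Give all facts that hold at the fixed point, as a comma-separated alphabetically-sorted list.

Round 1: r5 [eligible_tier1 -> renewal_due]. Adds renewal_due.
Round 2: r4 [renewal_due -> age_verified]. Adds age_verified.
Round 3: r1 [age_verified & exempt_fee -> has_dependent]. Adds has_dependent.
Round 4: r3 [has_dependent -> tax_filed]; r6 [has_dependent -> means_tested]. Adds tax_filed, means_tested.

age_verified, citizen, eligible_tier1, exempt_fee, has_dependent, income_below_cap, means_tested, over_18, priority_flag, renewal_due, tax_filed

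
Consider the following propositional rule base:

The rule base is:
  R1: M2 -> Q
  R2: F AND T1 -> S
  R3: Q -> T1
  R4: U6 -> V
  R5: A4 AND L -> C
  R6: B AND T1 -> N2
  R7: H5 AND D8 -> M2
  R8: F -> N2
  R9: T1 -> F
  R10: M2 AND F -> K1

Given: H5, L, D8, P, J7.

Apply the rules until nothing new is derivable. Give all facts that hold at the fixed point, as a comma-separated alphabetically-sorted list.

Round 1: R7 [H5 AND D8 -> M2]. New: M2.
Round 2: R1 [M2 -> Q]. New: Q.
Round 3: R3 [Q -> T1]. New: T1.
Round 4: R9 [T1 -> F]. New: F.
Round 5: R2 [F AND T1 -> S]; R8 [F -> N2]; R10 [M2 AND F -> K1]. New: S, N2, K1.

D8, F, H5, J7, K1, L, M2, N2, P, Q, S, T1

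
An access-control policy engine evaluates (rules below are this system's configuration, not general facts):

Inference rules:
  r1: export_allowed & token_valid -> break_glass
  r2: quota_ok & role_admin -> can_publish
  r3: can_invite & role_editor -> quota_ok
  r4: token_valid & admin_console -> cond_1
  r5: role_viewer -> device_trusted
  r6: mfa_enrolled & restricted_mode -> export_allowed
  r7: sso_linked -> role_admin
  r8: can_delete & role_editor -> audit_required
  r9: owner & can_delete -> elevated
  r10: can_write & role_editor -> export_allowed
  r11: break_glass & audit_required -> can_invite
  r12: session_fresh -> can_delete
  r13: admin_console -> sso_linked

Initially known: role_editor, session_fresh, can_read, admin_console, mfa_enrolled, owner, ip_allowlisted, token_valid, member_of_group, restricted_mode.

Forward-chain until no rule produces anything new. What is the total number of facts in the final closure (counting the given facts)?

Round 1: r4 [token_valid & admin_console -> cond_1]; r6 [mfa_enrolled & restricted_mode -> export_allowed]; r12 [session_fresh -> can_delete]; r13 [admin_console -> sso_linked]. Adds cond_1, export_allowed, can_delete, sso_linked.
Round 2: r1 [export_allowed & token_valid -> break_glass]; r7 [sso_linked -> role_admin]; r8 [can_delete & role_editor -> audit_required]; r9 [owner & can_delete -> elevated]. Adds break_glass, role_admin, audit_required, elevated.
Round 3: r11 [break_glass & audit_required -> can_invite]. Adds can_invite.
Round 4: r3 [can_invite & role_editor -> quota_ok]. Adds quota_ok.
Round 5: r2 [quota_ok & role_admin -> can_publish]. Adds can_publish.
Closure: {admin_console, audit_required, break_glass, can_delete, can_invite, can_publish, can_read, cond_1, elevated, export_allowed, ip_allowlisted, member_of_group, mfa_enrolled, owner, quota_ok, restricted_mode, role_admin, role_editor, session_fresh, sso_linked, token_valid} — 21 facts.

21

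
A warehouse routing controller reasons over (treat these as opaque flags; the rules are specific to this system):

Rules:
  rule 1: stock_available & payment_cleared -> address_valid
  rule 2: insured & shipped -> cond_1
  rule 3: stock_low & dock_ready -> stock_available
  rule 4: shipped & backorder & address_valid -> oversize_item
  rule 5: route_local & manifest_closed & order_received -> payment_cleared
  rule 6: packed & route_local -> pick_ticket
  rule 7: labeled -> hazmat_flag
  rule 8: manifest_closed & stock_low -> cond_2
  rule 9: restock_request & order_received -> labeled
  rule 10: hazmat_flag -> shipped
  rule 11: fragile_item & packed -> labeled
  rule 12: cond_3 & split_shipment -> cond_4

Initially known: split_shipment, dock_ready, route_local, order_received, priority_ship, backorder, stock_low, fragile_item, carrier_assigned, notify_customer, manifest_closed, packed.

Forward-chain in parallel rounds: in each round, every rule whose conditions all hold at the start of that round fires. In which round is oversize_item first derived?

4

Round 1 fires rule 3, rule 5, rule 6, rule 8, rule 11, giving stock_available, payment_cleared, pick_ticket, cond_2, labeled.
Round 2 fires rule 1, rule 7, giving address_valid, hazmat_flag.
Round 3 fires rule 10, giving shipped.
Round 4 fires rule 4, giving oversize_item.
oversize_item first appears in round 4.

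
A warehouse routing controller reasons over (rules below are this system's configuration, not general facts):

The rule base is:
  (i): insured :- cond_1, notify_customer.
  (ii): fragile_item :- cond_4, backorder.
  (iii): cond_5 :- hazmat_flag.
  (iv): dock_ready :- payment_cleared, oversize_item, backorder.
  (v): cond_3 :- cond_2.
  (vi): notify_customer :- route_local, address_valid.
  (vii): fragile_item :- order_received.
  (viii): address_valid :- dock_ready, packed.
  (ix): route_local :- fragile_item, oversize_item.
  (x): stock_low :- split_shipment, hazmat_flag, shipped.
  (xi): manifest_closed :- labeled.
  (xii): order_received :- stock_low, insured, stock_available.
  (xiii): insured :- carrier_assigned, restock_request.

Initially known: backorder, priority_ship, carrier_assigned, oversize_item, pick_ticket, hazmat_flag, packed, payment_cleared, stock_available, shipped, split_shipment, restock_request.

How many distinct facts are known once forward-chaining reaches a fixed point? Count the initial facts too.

Round 1 — (iii), (iv), (x), (xiii), derive cond_5, dock_ready, stock_low, insured.
Round 2 — (viii), (xii), derive address_valid, order_received.
Round 3 — (vii), derive fragile_item.
Round 4 — (ix), derive route_local.
Round 5 — (vi), derive notify_customer.
Closure: {address_valid, backorder, carrier_assigned, cond_5, dock_ready, fragile_item, hazmat_flag, insured, notify_customer, order_received, oversize_item, packed, payment_cleared, pick_ticket, priority_ship, restock_request, route_local, shipped, split_shipment, stock_available, stock_low} — 21 facts.

21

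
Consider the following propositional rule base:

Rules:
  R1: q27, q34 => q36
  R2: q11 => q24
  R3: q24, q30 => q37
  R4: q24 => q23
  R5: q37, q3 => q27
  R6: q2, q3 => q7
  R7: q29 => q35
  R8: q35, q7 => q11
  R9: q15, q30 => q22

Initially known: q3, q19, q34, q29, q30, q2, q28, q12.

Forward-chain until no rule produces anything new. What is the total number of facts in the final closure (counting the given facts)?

[1] R6 [q2, q3 => q7]; R7 [q29 => q35]. ⇒ new: q7, q35.
[2] R8 [q35, q7 => q11]. ⇒ new: q11.
[3] R2 [q11 => q24]. ⇒ new: q24.
[4] R3 [q24, q30 => q37]; R4 [q24 => q23]. ⇒ new: q37, q23.
[5] R5 [q37, q3 => q27]. ⇒ new: q27.
[6] R1 [q27, q34 => q36]. ⇒ new: q36.
Closure: {q11, q12, q19, q2, q23, q24, q27, q28, q29, q3, q30, q34, q35, q36, q37, q7} — 16 facts.

16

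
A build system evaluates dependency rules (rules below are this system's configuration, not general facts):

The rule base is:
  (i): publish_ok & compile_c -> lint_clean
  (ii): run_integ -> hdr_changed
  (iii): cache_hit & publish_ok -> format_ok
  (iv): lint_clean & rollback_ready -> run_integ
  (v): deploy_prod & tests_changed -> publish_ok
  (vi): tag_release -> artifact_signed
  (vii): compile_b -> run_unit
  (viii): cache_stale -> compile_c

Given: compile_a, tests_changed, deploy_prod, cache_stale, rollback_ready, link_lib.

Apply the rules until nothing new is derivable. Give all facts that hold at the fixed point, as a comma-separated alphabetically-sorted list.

[1] (v) [deploy_prod & tests_changed -> publish_ok]; (viii) [cache_stale -> compile_c]. ⇒ new: publish_ok, compile_c.
[2] (i) [publish_ok & compile_c -> lint_clean]. ⇒ new: lint_clean.
[3] (iv) [lint_clean & rollback_ready -> run_integ]. ⇒ new: run_integ.
[4] (ii) [run_integ -> hdr_changed]. ⇒ new: hdr_changed.

cache_stale, compile_a, compile_c, deploy_prod, hdr_changed, link_lib, lint_clean, publish_ok, rollback_ready, run_integ, tests_changed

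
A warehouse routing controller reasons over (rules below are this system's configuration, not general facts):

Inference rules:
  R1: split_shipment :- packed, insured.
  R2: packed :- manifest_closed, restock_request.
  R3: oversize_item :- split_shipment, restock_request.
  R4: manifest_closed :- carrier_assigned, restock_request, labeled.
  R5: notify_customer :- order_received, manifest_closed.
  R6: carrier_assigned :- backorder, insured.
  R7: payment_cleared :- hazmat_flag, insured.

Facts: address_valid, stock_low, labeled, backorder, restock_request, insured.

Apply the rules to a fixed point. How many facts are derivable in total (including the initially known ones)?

11

Round 1: R6 [carrier_assigned :- backorder, insured.]. Adds carrier_assigned.
Round 2: R4 [manifest_closed :- carrier_assigned, restock_request, labeled.]. Adds manifest_closed.
Round 3: R2 [packed :- manifest_closed, restock_request.]. Adds packed.
Round 4: R1 [split_shipment :- packed, insured.]. Adds split_shipment.
Round 5: R3 [oversize_item :- split_shipment, restock_request.]. Adds oversize_item.
Closure: {address_valid, backorder, carrier_assigned, insured, labeled, manifest_closed, oversize_item, packed, restock_request, split_shipment, stock_low} — 11 facts.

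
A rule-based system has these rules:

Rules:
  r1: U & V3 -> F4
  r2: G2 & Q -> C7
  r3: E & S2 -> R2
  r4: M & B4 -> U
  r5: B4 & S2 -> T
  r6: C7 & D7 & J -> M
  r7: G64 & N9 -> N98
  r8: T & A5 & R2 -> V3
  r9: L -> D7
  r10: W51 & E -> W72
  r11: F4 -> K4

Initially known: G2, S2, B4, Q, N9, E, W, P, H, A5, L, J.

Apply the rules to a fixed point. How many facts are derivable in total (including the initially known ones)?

Round 1 fires r2, r3, r5, r9, giving C7, R2, T, D7.
Round 2 fires r6, r8, giving M, V3.
Round 3 fires r4, giving U.
Round 4 fires r1, giving F4.
Round 5 fires r11, giving K4.
Closure: {A5, B4, C7, D7, E, F4, G2, H, J, K4, L, M, N9, P, Q, R2, S2, T, U, V3, W} — 21 facts.

21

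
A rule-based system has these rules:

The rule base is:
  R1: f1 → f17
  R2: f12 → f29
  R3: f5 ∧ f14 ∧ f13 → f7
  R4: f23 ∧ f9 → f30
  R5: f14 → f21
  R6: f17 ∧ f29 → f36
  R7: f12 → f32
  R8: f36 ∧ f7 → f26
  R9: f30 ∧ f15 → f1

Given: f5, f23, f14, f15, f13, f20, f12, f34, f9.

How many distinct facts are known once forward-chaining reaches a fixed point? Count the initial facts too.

18

[1] R2 [f12 → f29]; R3 [f5 ∧ f14 ∧ f13 → f7]; R4 [f23 ∧ f9 → f30]; R5 [f14 → f21]; R7 [f12 → f32]. ⇒ new: f29, f7, f30, f21, f32.
[2] R9 [f30 ∧ f15 → f1]. ⇒ new: f1.
[3] R1 [f1 → f17]. ⇒ new: f17.
[4] R6 [f17 ∧ f29 → f36]. ⇒ new: f36.
[5] R8 [f36 ∧ f7 → f26]. ⇒ new: f26.
Closure: {f1, f12, f13, f14, f15, f17, f20, f21, f23, f26, f29, f30, f32, f34, f36, f5, f7, f9} — 18 facts.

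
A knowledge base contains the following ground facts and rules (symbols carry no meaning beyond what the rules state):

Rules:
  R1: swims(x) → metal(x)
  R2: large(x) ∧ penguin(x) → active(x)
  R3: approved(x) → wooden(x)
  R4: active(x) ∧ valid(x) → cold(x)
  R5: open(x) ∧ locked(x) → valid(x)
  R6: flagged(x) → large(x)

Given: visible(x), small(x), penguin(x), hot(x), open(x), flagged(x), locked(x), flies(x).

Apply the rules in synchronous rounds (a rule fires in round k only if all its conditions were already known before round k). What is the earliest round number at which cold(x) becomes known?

3

Round 1 — R5, R6, derive valid(x), large(x).
Round 2 — R2, derive active(x).
Round 3 — R4, derive cold(x).
cold(x) first appears in round 3.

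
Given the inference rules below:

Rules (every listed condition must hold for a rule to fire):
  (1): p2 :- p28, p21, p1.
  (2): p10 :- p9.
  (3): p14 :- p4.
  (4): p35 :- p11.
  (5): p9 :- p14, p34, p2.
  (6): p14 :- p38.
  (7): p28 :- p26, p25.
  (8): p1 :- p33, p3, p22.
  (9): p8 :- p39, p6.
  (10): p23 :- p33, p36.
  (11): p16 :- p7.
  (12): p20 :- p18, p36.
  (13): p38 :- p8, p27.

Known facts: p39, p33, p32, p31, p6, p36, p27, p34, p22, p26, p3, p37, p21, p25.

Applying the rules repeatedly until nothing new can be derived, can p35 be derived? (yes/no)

Round 1 — (7), (8), (9), (10), derive p28, p1, p8, p23.
Round 2 — (1), (13), derive p2, p38.
Round 3 — (6), derive p14.
Round 4 — (5), derive p9.
Round 5 — (2), derive p10.
Fixed point reached. p35 is concluded only by (4); (4) needs p11 (never derived).

no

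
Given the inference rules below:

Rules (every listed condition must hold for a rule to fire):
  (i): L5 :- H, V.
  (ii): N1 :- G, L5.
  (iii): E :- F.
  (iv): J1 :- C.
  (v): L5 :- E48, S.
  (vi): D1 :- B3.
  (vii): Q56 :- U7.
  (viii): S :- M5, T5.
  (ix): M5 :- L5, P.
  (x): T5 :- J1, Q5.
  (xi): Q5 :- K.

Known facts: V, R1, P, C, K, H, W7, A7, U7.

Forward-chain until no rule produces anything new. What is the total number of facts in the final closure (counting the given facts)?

[1] (i) [L5 :- H, V.]; (iv) [J1 :- C.]; (vii) [Q56 :- U7.]; (xi) [Q5 :- K.]. ⇒ new: L5, J1, Q56, Q5.
[2] (ix) [M5 :- L5, P.]; (x) [T5 :- J1, Q5.]. ⇒ new: M5, T5.
[3] (viii) [S :- M5, T5.]. ⇒ new: S.
Closure: {A7, C, H, J1, K, L5, M5, P, Q5, Q56, R1, S, T5, U7, V, W7} — 16 facts.

16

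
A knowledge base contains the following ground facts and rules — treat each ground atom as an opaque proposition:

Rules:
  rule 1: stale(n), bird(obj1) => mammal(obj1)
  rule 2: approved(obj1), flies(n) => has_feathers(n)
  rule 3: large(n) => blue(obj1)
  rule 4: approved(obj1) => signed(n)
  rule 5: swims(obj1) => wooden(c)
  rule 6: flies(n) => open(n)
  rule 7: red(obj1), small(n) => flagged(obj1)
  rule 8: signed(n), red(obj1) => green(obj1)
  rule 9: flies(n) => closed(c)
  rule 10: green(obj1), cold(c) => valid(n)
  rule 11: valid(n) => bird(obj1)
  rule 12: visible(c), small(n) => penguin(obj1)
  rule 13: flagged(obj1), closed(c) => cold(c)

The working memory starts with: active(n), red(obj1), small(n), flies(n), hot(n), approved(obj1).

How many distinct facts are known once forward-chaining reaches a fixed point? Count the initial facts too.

15

Round 1: rule 2 [approved(obj1), flies(n) => has_feathers(n)]; rule 4 [approved(obj1) => signed(n)]; rule 6 [flies(n) => open(n)]; rule 7 [red(obj1), small(n) => flagged(obj1)]; rule 9 [flies(n) => closed(c)]. Adds has_feathers(n), signed(n), open(n), flagged(obj1), closed(c).
Round 2: rule 8 [signed(n), red(obj1) => green(obj1)]; rule 13 [flagged(obj1), closed(c) => cold(c)]. Adds green(obj1), cold(c).
Round 3: rule 10 [green(obj1), cold(c) => valid(n)]. Adds valid(n).
Round 4: rule 11 [valid(n) => bird(obj1)]. Adds bird(obj1).
Closure: {active(n), approved(obj1), bird(obj1), closed(c), cold(c), flagged(obj1), flies(n), green(obj1), has_feathers(n), hot(n), open(n), red(obj1), signed(n), small(n), valid(n)} — 15 facts.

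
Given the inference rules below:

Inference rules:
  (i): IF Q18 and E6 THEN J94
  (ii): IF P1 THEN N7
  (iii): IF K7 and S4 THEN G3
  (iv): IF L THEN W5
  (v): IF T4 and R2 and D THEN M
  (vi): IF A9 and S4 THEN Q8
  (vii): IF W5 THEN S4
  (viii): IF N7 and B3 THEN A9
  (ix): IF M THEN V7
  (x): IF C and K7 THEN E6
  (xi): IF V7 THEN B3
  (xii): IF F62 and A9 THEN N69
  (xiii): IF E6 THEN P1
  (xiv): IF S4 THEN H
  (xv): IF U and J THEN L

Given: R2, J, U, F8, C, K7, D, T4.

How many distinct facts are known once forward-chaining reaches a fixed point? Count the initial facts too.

Round 1 — (v), (x), (xv), derive M, E6, L.
Round 2 — (iv), (ix), (xiii), derive W5, V7, P1.
Round 3 — (ii), (vii), (xi), derive N7, S4, B3.
Round 4 — (iii), (viii), (xiv), derive G3, A9, H.
Round 5 — (vi), derive Q8.
Closure: {A9, B3, C, D, E6, F8, G3, H, J, K7, L, M, N7, P1, Q8, R2, S4, T4, U, V7, W5} — 21 facts.

21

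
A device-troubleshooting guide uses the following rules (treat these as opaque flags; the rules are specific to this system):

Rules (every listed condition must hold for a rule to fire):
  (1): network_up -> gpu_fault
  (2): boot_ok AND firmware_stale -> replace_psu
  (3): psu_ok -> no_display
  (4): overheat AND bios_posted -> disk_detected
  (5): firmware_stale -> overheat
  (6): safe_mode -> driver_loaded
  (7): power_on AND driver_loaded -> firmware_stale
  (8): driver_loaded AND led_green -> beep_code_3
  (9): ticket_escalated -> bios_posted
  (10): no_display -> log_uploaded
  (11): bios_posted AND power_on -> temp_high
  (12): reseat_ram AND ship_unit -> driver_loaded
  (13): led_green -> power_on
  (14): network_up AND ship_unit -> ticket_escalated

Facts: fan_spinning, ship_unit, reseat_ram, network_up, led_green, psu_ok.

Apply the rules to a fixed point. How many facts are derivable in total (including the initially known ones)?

18

Round 1: (1) [network_up -> gpu_fault]; (3) [psu_ok -> no_display]; (12) [reseat_ram AND ship_unit -> driver_loaded]; (13) [led_green -> power_on]; (14) [network_up AND ship_unit -> ticket_escalated]. New: gpu_fault, no_display, driver_loaded, power_on, ticket_escalated.
Round 2: (7) [power_on AND driver_loaded -> firmware_stale]; (8) [driver_loaded AND led_green -> beep_code_3]; (9) [ticket_escalated -> bios_posted]; (10) [no_display -> log_uploaded]. New: firmware_stale, beep_code_3, bios_posted, log_uploaded.
Round 3: (5) [firmware_stale -> overheat]; (11) [bios_posted AND power_on -> temp_high]. New: overheat, temp_high.
Round 4: (4) [overheat AND bios_posted -> disk_detected]. New: disk_detected.
Closure: {beep_code_3, bios_posted, disk_detected, driver_loaded, fan_spinning, firmware_stale, gpu_fault, led_green, log_uploaded, network_up, no_display, overheat, power_on, psu_ok, reseat_ram, ship_unit, temp_high, ticket_escalated} — 18 facts.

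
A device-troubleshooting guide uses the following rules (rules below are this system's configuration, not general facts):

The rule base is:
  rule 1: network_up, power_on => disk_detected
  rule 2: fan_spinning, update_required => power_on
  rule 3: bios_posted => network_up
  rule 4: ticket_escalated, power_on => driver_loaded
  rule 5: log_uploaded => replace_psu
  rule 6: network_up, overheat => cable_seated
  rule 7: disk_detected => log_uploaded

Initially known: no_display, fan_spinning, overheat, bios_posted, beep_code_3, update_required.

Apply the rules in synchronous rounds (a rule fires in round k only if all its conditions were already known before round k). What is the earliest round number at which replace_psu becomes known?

4

Round 1: rule 2 [fan_spinning, update_required => power_on]; rule 3 [bios_posted => network_up]. Adds power_on, network_up.
Round 2: rule 1 [network_up, power_on => disk_detected]; rule 6 [network_up, overheat => cable_seated]. Adds disk_detected, cable_seated.
Round 3: rule 7 [disk_detected => log_uploaded]. Adds log_uploaded.
Round 4: rule 5 [log_uploaded => replace_psu]. Adds replace_psu.
replace_psu first appears in round 4.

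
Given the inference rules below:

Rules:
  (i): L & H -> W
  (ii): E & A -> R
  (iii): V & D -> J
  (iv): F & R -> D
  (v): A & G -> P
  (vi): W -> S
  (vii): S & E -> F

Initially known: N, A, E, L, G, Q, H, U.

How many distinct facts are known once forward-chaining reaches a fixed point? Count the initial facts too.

14

Round 1: (i) [L & H -> W]; (ii) [E & A -> R]; (v) [A & G -> P]. Adds W, R, P.
Round 2: (vi) [W -> S]. Adds S.
Round 3: (vii) [S & E -> F]. Adds F.
Round 4: (iv) [F & R -> D]. Adds D.
Closure: {A, D, E, F, G, H, L, N, P, Q, R, S, U, W} — 14 facts.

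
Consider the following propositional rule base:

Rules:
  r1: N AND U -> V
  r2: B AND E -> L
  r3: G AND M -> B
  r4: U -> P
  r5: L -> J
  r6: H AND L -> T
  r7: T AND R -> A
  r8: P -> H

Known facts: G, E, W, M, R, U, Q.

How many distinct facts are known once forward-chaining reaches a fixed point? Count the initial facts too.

Round 1: r3 [G AND M -> B]; r4 [U -> P]. Adds B, P.
Round 2: r2 [B AND E -> L]; r8 [P -> H]. Adds L, H.
Round 3: r5 [L -> J]; r6 [H AND L -> T]. Adds J, T.
Round 4: r7 [T AND R -> A]. Adds A.
Closure: {A, B, E, G, H, J, L, M, P, Q, R, T, U, W} — 14 facts.

14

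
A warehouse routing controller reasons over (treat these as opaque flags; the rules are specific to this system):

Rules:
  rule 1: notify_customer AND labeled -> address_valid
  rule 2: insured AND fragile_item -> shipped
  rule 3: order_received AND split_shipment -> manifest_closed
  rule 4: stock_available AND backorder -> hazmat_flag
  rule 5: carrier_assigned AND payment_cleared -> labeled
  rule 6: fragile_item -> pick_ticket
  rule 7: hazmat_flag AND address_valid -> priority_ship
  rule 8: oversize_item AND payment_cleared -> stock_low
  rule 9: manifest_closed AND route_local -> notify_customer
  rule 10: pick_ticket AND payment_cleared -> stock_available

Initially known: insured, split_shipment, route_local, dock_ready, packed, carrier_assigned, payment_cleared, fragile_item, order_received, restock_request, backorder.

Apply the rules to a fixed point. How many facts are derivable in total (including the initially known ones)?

Round 1 — rule 2, rule 3, rule 5, rule 6, derive shipped, manifest_closed, labeled, pick_ticket.
Round 2 — rule 9, rule 10, derive notify_customer, stock_available.
Round 3 — rule 1, rule 4, derive address_valid, hazmat_flag.
Round 4 — rule 7, derive priority_ship.
Closure: {address_valid, backorder, carrier_assigned, dock_ready, fragile_item, hazmat_flag, insured, labeled, manifest_closed, notify_customer, order_received, packed, payment_cleared, pick_ticket, priority_ship, restock_request, route_local, shipped, split_shipment, stock_available} — 20 facts.

20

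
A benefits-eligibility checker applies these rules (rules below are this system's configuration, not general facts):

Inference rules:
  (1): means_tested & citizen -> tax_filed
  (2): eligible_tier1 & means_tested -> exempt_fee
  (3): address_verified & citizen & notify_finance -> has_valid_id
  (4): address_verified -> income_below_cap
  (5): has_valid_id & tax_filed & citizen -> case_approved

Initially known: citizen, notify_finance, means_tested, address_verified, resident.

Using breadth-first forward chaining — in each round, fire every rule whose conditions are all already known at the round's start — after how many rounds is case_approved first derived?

2

Round 1 fires (1), (3), (4), giving tax_filed, has_valid_id, income_below_cap.
Round 2 fires (5), giving case_approved.
case_approved first appears in round 2.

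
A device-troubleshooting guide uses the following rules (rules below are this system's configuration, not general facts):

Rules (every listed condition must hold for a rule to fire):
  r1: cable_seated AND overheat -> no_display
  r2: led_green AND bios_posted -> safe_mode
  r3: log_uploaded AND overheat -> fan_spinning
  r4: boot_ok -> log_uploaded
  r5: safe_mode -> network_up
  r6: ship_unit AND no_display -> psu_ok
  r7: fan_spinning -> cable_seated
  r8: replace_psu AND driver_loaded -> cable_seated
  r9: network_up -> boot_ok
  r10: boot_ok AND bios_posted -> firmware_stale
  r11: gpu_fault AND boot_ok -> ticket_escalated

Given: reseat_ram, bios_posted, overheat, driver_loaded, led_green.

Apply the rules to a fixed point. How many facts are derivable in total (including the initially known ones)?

[1] r2 [led_green AND bios_posted -> safe_mode]. ⇒ new: safe_mode.
[2] r5 [safe_mode -> network_up]. ⇒ new: network_up.
[3] r9 [network_up -> boot_ok]. ⇒ new: boot_ok.
[4] r4 [boot_ok -> log_uploaded]; r10 [boot_ok AND bios_posted -> firmware_stale]. ⇒ new: log_uploaded, firmware_stale.
[5] r3 [log_uploaded AND overheat -> fan_spinning]. ⇒ new: fan_spinning.
[6] r7 [fan_spinning -> cable_seated]. ⇒ new: cable_seated.
[7] r1 [cable_seated AND overheat -> no_display]. ⇒ new: no_display.
Closure: {bios_posted, boot_ok, cable_seated, driver_loaded, fan_spinning, firmware_stale, led_green, log_uploaded, network_up, no_display, overheat, reseat_ram, safe_mode} — 13 facts.

13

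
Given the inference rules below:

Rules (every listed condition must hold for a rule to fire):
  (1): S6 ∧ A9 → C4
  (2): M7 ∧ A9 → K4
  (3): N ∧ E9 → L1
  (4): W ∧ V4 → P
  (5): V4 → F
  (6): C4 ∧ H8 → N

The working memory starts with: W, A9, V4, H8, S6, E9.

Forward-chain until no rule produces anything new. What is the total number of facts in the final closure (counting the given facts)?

Round 1: (1) [S6 ∧ A9 → C4]; (4) [W ∧ V4 → P]; (5) [V4 → F]. Adds C4, P, F.
Round 2: (6) [C4 ∧ H8 → N]. Adds N.
Round 3: (3) [N ∧ E9 → L1]. Adds L1.
Closure: {A9, C4, E9, F, H8, L1, N, P, S6, V4, W} — 11 facts.

11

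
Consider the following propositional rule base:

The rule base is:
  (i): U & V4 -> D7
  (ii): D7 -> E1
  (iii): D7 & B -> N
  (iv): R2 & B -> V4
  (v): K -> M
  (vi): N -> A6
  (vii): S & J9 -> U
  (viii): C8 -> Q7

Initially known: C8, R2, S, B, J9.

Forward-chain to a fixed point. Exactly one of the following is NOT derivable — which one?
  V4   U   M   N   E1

Round 1 — (iv), (vii), (viii), derive V4, U, Q7.
Round 2 — (i), derive D7.
Round 3 — (ii), (iii), derive E1, N.
Round 4 — (vi), derive A6.
Derived: N (round 3), E1 (round 3), U (round 1), V4 (round 1). M never appears in any round.

M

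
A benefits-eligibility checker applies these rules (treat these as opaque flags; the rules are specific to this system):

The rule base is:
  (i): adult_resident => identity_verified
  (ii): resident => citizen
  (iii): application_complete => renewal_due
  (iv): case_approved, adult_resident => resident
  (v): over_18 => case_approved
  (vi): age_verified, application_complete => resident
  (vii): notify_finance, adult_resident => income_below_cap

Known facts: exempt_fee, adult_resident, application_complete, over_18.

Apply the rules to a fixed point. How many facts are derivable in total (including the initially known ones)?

[1] (i) [adult_resident => identity_verified]; (iii) [application_complete => renewal_due]; (v) [over_18 => case_approved]. ⇒ new: identity_verified, renewal_due, case_approved.
[2] (iv) [case_approved, adult_resident => resident]. ⇒ new: resident.
[3] (ii) [resident => citizen]. ⇒ new: citizen.
Closure: {adult_resident, application_complete, case_approved, citizen, exempt_fee, identity_verified, over_18, renewal_due, resident} — 9 facts.

9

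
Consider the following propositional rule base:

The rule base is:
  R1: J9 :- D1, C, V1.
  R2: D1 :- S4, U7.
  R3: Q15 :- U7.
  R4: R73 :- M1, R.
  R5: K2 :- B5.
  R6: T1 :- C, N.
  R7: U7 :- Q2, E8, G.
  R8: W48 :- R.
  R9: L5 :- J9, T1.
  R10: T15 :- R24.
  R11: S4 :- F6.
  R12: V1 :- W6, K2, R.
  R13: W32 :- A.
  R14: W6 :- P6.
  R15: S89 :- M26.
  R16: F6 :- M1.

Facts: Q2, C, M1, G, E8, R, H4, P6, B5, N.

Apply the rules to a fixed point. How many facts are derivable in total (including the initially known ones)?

Round 1: R4 [R73 :- M1, R.]; R5 [K2 :- B5.]; R6 [T1 :- C, N.]; R7 [U7 :- Q2, E8, G.]; R8 [W48 :- R.]; R14 [W6 :- P6.]; R16 [F6 :- M1.]. Adds R73, K2, T1, U7, W48, W6, F6.
Round 2: R3 [Q15 :- U7.]; R11 [S4 :- F6.]; R12 [V1 :- W6, K2, R.]. Adds Q15, S4, V1.
Round 3: R2 [D1 :- S4, U7.]. Adds D1.
Round 4: R1 [J9 :- D1, C, V1.]. Adds J9.
Round 5: R9 [L5 :- J9, T1.]. Adds L5.
Closure: {B5, C, D1, E8, F6, G, H4, J9, K2, L5, M1, N, P6, Q15, Q2, R, R73, S4, T1, U7, V1, W48, W6} — 23 facts.

23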